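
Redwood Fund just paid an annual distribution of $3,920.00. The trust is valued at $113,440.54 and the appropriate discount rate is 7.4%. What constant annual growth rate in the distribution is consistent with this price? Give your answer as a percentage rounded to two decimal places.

P = D₀(1+g)/(r−g) ⇒ P(r−g) = D₀(1+g) ⇒ g(P+D₀) = P·r − D₀
g = (P·r − D₀)/(P + D₀) = ($113,440.54×0.074 − $3,920.00) / ($113,440.54 + $3,920.00) = 0.038127

3.81%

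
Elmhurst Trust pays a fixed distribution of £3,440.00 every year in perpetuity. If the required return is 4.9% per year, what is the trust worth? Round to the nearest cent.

Level perpetuity: PV = C / r = £3,440.00 / 0.049 = £70,204.08

£70204.08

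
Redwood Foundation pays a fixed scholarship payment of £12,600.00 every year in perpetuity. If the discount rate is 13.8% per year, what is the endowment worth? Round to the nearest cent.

Level perpetuity: PV = C / r = £12,600.00 / 0.138 = £91,304.35

£91304.35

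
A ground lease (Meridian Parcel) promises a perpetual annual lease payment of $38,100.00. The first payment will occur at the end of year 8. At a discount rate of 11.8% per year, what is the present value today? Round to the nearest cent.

Value at end of year 7: C / r = $38,100.00 / 0.118 = $322,881.3559
Discount to today: PV = $322,881.3559 / (1 + 0.118)^7 = $322,881.3559 / 2.183195 = $147,893.93

$147893.93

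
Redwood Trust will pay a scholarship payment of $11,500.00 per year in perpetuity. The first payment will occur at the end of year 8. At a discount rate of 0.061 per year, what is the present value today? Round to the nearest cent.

$124554.76

Value at end of year 7: C / r = $11,500.00 / 0.061 = $188,524.5902
Discount to today: PV = $188,524.5902 / (1 + 0.061)^7 = $188,524.5902 / 1.513588 = $124,554.76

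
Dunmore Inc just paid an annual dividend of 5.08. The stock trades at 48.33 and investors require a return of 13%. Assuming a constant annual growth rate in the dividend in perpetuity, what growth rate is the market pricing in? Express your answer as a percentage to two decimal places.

P = D₀(1+g)/(r−g) ⇒ P(r−g) = D₀(1+g) ⇒ g(P+D₀) = P·r − D₀
g = (P·r − D₀)/(P + D₀) = (48.33×0.13 − 5.08) / (48.33 + 5.08) = 0.022522

2.25%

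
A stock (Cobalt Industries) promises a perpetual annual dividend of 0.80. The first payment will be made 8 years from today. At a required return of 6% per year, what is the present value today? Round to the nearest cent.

8.87

Value at end of year 7: C / r = 0.80 / 0.06 = 13.3333
Discount to today: PV = 13.3333 / (1 + 0.06)^7 = 13.3333 / 1.503630 = 8.87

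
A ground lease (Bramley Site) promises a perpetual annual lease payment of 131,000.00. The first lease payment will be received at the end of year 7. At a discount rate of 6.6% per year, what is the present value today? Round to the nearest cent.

Value at end of year 6: C / r = 131,000.00 / 0.066 = 1,984,848.4848
Discount to today: PV = 1,984,848.4848 / (1 + 0.066)^6 = 1,984,848.4848 / 1.467382 = 1,352,645.94

1352645.94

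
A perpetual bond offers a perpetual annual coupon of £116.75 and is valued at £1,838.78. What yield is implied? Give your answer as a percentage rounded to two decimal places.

P = C/r ⇒ r = C/P = £116.75/£1,838.78 = 0.063493

6.35%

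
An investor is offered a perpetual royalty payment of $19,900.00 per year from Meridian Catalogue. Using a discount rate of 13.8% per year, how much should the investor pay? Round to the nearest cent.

$144202.90

Level perpetuity: PV = C / r = $19,900.00 / 0.138 = $144,202.90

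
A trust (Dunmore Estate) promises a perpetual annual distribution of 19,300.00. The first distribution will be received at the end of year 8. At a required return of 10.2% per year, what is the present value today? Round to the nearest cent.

Value at end of year 7: C / r = 19,300.00 / 0.102 = 189,215.6863
Discount to today: PV = 189,215.6863 / (1 + 0.102)^7 = 189,215.6863 / 1.973655 = 95,870.72

95870.72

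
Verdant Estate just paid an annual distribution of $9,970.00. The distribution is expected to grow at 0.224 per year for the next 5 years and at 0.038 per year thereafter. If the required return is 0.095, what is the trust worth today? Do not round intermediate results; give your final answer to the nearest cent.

$387342.23

D_1 = 12203.28000
D_2 = 14936.81472
D_3 = 18282.66122
D_4 = 22377.97733
D_5 = 27390.64425
Terminal value at year 5: TV = D_5×(1+g_2)/(r−g_2) = 28431.48873/0.057 = 498798.04795
P_0 = D_1/(1+r)^1 + D_2/(1+r)^2 + D_3/(1+r)^3 + D_4/(1+r)^4 + D_5/(1+r)^5 + TV/(1+r)^5
    = 11144.54795 + 12457.46729 + 13925.05933 + 15565.54577 + 17399.29500 + 316850.31945 = 387342.23479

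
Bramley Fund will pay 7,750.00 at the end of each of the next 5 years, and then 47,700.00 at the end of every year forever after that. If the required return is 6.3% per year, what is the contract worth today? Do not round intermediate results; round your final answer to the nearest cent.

590223.49

PV of 5-year annuity: 7,750.00 × [1 − (1+0.063)^−5] / 0.063 = 32381.10438
Perpetuity value at year 5: 47,700.00 / 0.063 = 757142.85714
PV of perpetuity: 757142.85714 / (1+0.063)^5 = 557842.38241
Total PV = 32381.10438 + 557842.38241 = 590223.48680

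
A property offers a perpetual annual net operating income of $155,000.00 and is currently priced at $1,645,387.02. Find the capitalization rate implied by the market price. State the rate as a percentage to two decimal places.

9.42%

P = C/r ⇒ r = C/P = $155,000.00/$1,645,387.02 = 0.094203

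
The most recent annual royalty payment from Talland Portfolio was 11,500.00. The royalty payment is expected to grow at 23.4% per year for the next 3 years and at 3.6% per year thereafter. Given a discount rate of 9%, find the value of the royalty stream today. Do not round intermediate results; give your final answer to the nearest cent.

D_1 = 14191.00000
D_2 = 17511.69400
D_3 = 21609.43040
Terminal value at year 3: TV = D_3×(1+g_2)/(r−g_2) = 22387.36989/0.054 = 414580.92389
P_0 = D_1/(1+r)^1 + D_2/(1+r)^2 + D_3/(1+r)^3 + TV/(1+r)^3
    = 13019.26606 + 14739.24249 + 16686.44517 + 320132.54058 = 364577.49429

364577.49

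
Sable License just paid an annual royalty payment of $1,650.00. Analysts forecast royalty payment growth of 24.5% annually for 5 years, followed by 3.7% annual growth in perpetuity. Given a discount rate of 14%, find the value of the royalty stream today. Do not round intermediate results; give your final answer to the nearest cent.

$36637.24

D_1 = 2054.25000
D_2 = 2557.54125
D_3 = 3184.13886
D_4 = 3964.25288
D_5 = 4935.49483
Terminal value at year 5: TV = D_5×(1+g_2)/(r−g_2) = 5118.10814/0.103 = 49690.37029
P_0 = D_1/(1+r)^1 + D_2/(1+r)^2 + D_3/(1+r)^3 + D_4/(1+r)^4 + D_5/(1+r)^5 + TV/(1+r)^5
    = 1801.97368 + 1967.94494 + 2149.20303 + 2347.15594 + 2563.34136 + 25807.62125 = 36637.24021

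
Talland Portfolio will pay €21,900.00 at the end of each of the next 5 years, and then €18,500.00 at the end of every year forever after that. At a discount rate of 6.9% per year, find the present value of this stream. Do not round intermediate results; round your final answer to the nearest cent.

€282094.02

PV of 5-year annuity: €21,900.00 × [1 − (1+0.069)^−5] / 0.069 = 90035.26341
Perpetuity value at year 5: €18,500.00 / 0.069 = 268115.94203
PV of perpetuity: 268115.94203 / (1+0.069)^5 = 192058.75604
Total PV = 90035.26341 + 192058.75604 = 282094.01945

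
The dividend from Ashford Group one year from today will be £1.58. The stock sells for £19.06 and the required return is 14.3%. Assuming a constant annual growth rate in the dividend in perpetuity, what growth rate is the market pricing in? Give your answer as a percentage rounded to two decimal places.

6.01%

P = D₁/(r−g) ⇒ g = r − D₁/P = 0.143 − £1.58/£19.06 = 0.060104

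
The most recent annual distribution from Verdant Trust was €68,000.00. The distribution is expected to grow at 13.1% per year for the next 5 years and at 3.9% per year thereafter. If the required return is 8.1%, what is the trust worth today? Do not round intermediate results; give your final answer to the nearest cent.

€2499109.07

D_1 = 76908.00000
D_2 = 86982.94800
D_3 = 98377.71419
D_4 = 111265.19475
D_5 = 125840.93526
Terminal value at year 5: TV = D_5×(1+g_2)/(r−g_2) = 130748.73173/0.042 = 3113065.04127
P_0 = D_1/(1+r)^1 + D_2/(1+r)^2 + D_3/(1+r)^3 + D_4/(1+r)^4 + D_5/(1+r)^5 + TV/(1+r)^5
    = 71145.23589 + 74435.94986 + 77878.87076 + 81481.03869 + 85249.81939 + 2108918.15108 = 2499109.06567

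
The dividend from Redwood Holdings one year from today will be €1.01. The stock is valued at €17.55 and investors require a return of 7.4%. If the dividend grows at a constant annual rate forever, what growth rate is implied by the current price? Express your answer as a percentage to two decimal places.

1.65%

P = D₁/(r−g) ⇒ g = r − D₁/P = 0.074 − €1.01/€17.55 = 0.016450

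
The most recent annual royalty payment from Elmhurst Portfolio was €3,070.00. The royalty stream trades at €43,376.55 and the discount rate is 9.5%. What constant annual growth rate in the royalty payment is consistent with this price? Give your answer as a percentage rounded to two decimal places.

2.26%

P = D₀(1+g)/(r−g) ⇒ P(r−g) = D₀(1+g) ⇒ g(P+D₀) = P·r − D₀
g = (P·r − D₀)/(P + D₀) = (€43,376.55×0.095 − €3,070.00) / (€43,376.55 + €3,070.00) = 0.022623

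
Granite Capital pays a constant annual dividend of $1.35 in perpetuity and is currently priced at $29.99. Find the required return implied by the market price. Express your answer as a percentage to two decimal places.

P = C/r ⇒ r = C/P = $1.35/$29.99 = 0.045015

4.50%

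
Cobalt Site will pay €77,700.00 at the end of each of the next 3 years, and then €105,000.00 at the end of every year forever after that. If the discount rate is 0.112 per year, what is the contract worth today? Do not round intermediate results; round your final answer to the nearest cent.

PV of 3-year annuity: €77,700.00 × [1 − (1+0.112)^−3] / 0.112 = 189218.09553
Perpetuity value at year 3: €105,000.00 / 0.112 = 937500.00000
PV of perpetuity: 937500.00000 / (1+0.112)^3 = 681799.87090
Total PV = 189218.09553 + 681799.87090 = 871017.96644

€871017.97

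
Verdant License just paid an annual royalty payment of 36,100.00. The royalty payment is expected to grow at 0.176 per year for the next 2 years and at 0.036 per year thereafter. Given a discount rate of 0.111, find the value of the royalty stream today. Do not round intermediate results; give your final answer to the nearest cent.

637377.18

D_1 = 42453.60000
D_2 = 49925.43360
Terminal value at year 2: TV = D_2×(1+g_2)/(r−g_2) = 51722.74921/0.075 = 689636.65613
P_0 = D_1/(1+r)^1 + D_2/(1+r)^2 + TV/(1+r)^2
    = 38212.06121 + 40447.69035 + 558717.42936 = 637377.18092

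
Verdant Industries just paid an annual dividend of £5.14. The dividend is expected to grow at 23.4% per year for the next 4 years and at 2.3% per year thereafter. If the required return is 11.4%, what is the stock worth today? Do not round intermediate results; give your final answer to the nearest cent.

£113.73

D_1 = 6.34276
D_2 = 7.82697
D_3 = 9.65848
D_4 = 11.91856
Terminal value at year 4: TV = D_4×(1+g_2)/(r−g_2) = 12.19269/0.091 = 133.98556
P_0 = D_1/(1+r)^1 + D_2/(1+r)^2 + D_3/(1+r)^3 + D_4/(1+r)^4 + TV/(1+r)^4
    = 5.69368 + 6.30700 + 6.98639 + 7.73897 + 86.99960 = 113.72564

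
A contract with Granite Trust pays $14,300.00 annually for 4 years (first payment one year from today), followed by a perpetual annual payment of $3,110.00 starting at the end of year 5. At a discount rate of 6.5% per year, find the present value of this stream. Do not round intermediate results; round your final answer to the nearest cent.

$86180.84

PV of 4-year annuity: $14,300.00 × [1 − (1+0.065)^−4] / 0.065 = 48988.92000
Perpetuity value at year 4: $3,110.00 / 0.065 = 47846.15385
PV of perpetuity: 47846.15385 / (1+0.065)^4 = 37191.92020
Total PV = 48988.92000 + 37191.92020 = 86180.84020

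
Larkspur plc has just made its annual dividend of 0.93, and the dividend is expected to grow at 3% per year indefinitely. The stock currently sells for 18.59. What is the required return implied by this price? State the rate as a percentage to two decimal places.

D₁ = 0.93 × 1.03 = 0.9579
P = D₁/(r − g) ⇒ r = D₁/P + g = 0.9579/18.59 + 0.03 = 0.051528 + 0.03 = 0.081528

8.15%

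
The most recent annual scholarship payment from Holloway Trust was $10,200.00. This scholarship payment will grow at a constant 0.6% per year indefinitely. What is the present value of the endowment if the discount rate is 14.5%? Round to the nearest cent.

$73821.58

D₁ = D₀ × (1 + g) = $10,200.00 × 1.006 = $10,261.2000
Growing perpetuity: P = D₁ / (r − g) = $10,261.2000 / (0.145 − 0.006) = $73,821.58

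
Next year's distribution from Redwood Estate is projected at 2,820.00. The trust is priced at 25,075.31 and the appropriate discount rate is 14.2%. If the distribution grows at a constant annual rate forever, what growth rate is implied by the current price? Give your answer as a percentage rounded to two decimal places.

2.95%

P = D₁/(r−g) ⇒ g = r − D₁/P = 0.142 − 2,820.00/25,075.31 = 0.029539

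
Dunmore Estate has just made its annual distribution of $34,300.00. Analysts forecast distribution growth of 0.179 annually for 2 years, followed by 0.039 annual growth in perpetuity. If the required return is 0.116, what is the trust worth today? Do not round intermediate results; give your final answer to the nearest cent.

D_1 = 40439.70000
D_2 = 47678.40630
Terminal value at year 2: TV = D_2×(1+g_2)/(r−g_2) = 49537.86415/0.077 = 643348.88501
P_0 = D_1/(1+r)^1 + D_2/(1+r)^2 + TV/(1+r)^2
    = 36236.29032 + 38281.88736 + 516556.89563 = 591075.07331

$591075.07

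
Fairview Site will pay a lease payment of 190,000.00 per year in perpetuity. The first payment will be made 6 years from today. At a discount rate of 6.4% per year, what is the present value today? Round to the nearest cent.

2177035.38

Value at end of year 5: C / r = 190,000.00 / 0.064 = 2,968,750.0000
Discount to today: PV = 2,968,750.0000 / (1 + 0.064)^5 = 2,968,750.0000 / 1.363666 = 2,177,035.38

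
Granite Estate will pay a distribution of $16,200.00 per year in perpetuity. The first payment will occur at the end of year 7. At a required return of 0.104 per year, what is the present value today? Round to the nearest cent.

Value at end of year 6: C / r = $16,200.00 / 0.104 = $155,769.2308
Discount to today: PV = $155,769.2308 / (1 + 0.104)^6 = $155,769.2308 / 1.810566 = $86,033.43

$86033.43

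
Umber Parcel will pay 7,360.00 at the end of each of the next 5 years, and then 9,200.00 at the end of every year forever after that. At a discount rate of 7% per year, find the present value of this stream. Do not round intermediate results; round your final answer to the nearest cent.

PV of 5-year annuity: 7,360.00 × [1 − (1+0.07)^−5] / 0.07 = 30177.45313
Perpetuity value at year 5: 9,200.00 / 0.07 = 131428.57143
PV of perpetuity: 131428.57143 / (1+0.07)^5 = 93706.75502
Total PV = 30177.45313 + 93706.75502 = 123884.20815

123884.21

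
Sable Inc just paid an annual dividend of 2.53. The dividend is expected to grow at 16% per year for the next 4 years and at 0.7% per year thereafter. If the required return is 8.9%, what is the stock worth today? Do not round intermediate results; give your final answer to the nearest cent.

D_1 = 2.93480
D_2 = 3.40437
D_3 = 3.94907
D_4 = 4.58092
Terminal value at year 4: TV = D_4×(1+g_2)/(r−g_2) = 4.61298/0.082 = 56.25590
P_0 = D_1/(1+r)^1 + D_2/(1+r)^2 + D_3/(1+r)^3 + D_4/(1+r)^4 + TV/(1+r)^4
    = 2.69495 + 2.87065 + 3.05781 + 3.25717 + 39.99969 = 51.88027

51.88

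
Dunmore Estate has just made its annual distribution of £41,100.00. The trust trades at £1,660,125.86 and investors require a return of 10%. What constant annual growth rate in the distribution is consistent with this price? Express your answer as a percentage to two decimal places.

7.34%

P = D₀(1+g)/(r−g) ⇒ P(r−g) = D₀(1+g) ⇒ g(P+D₀) = P·r − D₀
g = (P·r − D₀)/(P + D₀) = (£1,660,125.86×0.1 − £41,100.00) / (£1,660,125.86 + £41,100.00) = 0.073425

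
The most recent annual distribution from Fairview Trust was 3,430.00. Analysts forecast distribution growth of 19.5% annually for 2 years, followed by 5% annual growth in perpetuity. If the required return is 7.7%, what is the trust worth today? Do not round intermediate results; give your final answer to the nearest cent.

172247.83

D_1 = 4098.85000
D_2 = 4898.12575
Terminal value at year 2: TV = D_2×(1+g_2)/(r−g_2) = 5143.03204/0.027 = 190482.66806
P_0 = D_1/(1+r)^1 + D_2/(1+r)^2 + TV/(1+r)^2
    = 3805.80316 + 4222.78066 + 164219.24795 = 172247.83177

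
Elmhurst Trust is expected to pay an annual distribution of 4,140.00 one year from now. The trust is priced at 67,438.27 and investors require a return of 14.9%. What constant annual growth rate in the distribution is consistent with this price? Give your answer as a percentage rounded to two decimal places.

P = D₁/(r−g) ⇒ g = r − D₁/P = 0.149 − 4,140.00/67,438.27 = 0.087611

8.76%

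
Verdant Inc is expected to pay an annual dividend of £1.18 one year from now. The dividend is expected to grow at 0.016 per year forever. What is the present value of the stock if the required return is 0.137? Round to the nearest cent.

Growing perpetuity: P = D₁ / (r − g) = £1.1800 / (0.137 − 0.016) = £9.75

£9.75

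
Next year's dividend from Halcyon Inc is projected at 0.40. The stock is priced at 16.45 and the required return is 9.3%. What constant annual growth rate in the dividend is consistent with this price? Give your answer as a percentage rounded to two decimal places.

P = D₁/(r−g) ⇒ g = r − D₁/P = 0.093 − 0.40/16.45 = 0.068684

6.87%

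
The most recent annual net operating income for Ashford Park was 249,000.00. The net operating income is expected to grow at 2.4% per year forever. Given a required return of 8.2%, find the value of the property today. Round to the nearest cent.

4396137.93

D₁ = D₀ × (1 + g) = 249,000.00 × 1.024 = 254,976.0000
Growing perpetuity: P = D₁ / (r − g) = 254,976.0000 / (0.082 − 0.024) = 4,396,137.93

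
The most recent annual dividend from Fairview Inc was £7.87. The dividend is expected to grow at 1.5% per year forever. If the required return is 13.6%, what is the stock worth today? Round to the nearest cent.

£66.02

D₁ = D₀ × (1 + g) = £7.87 × 1.015 = £7.9881
Growing perpetuity: P = D₁ / (r − g) = £7.9881 / (0.136 − 0.015) = £66.02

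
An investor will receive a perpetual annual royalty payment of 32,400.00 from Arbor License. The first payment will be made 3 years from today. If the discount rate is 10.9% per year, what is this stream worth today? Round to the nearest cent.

Value at end of year 2: C / r = 32,400.00 / 0.109 = 297,247.7064
Discount to today: PV = 297,247.7064 / (1 + 0.109)^2 = 297,247.7064 / 1.229881 = 241,688.18

241688.18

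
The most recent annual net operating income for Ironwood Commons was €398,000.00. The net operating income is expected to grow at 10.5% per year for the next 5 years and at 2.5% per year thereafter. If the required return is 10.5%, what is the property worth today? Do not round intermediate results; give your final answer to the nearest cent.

€7089375.00

D_1 = 439790.00000
D_2 = 485967.95000
D_3 = 536994.58475
D_4 = 593379.01615
D_5 = 655683.81284
Terminal value at year 5: TV = D_5×(1+g_2)/(r−g_2) = 672075.90817/0.08 = 8400948.85207
P_0 = D_1/(1+r)^1 + D_2/(1+r)^2 + D_3/(1+r)^3 + D_4/(1+r)^4 + D_5/(1+r)^5 + TV/(1+r)^5
    = 398000.00000 + 398000.00000 + 398000.00000 + 398000.00000 + 398000.00000 + 5099375.00000 = 7089375.00000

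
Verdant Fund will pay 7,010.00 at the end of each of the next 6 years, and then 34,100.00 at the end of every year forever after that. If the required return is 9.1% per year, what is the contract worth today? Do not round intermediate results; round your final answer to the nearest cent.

253563.21

PV of 6-year annuity: 7,010.00 × [1 − (1+0.091)^−6] / 0.091 = 31352.75384
Perpetuity value at year 6: 34,100.00 / 0.091 = 374725.27473
PV of perpetuity: 374725.27473 / (1+0.091)^6 = 222210.45219
Total PV = 31352.75384 + 222210.45219 = 253563.20603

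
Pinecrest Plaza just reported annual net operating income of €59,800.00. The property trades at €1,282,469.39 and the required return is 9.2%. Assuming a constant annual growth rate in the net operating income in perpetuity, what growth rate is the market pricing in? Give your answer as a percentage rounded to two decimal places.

P = D₀(1+g)/(r−g) ⇒ P(r−g) = D₀(1+g) ⇒ g(P+D₀) = P·r − D₀
g = (P·r − D₀)/(P + D₀) = (€1,282,469.39×0.092 − €59,800.00) / (€1,282,469.39 + €59,800.00) = 0.043350

4.33%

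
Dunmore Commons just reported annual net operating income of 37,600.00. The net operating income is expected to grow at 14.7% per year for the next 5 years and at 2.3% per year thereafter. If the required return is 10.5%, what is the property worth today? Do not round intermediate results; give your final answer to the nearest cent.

D_1 = 43127.20000
D_2 = 49466.89840
D_3 = 56738.53246
D_4 = 65079.09674
D_5 = 74645.72396
Terminal value at year 5: TV = D_5×(1+g_2)/(r−g_2) = 76362.57561/0.082 = 931250.92205
P_0 = D_1/(1+r)^1 + D_2/(1+r)^2 + D_3/(1+r)^3 + D_4/(1+r)^4 + D_5/(1+r)^5 + TV/(1+r)^5
    = 39029.14027 + 40512.60081 + 42052.44627 + 43650.81979 + 45309.94597 + 565269.20402 = 775824.15713

775824.16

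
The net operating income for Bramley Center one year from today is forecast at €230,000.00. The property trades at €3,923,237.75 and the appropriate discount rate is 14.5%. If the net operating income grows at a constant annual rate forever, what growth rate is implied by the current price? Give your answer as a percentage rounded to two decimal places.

P = D₁/(r−g) ⇒ g = r − D₁/P = 0.145 − €230,000.00/€3,923,237.75 = 0.086375

8.64%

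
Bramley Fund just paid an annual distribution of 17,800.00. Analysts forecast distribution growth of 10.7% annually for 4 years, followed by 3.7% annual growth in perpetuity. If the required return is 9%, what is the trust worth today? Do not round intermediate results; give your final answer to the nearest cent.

444536.14

D_1 = 19704.60000
D_2 = 21812.99220
D_3 = 24146.98237
D_4 = 26730.70948
Terminal value at year 4: TV = D_4×(1+g_2)/(r−g_2) = 27719.74573/0.053 = 523014.07036
P_0 = D_1/(1+r)^1 + D_2/(1+r)^2 + D_3/(1+r)^3 + D_4/(1+r)^4 + TV/(1+r)^4
    = 18077.61468 + 18359.55913 + 18645.90088 + 18936.70850 + 370516.35319 = 444536.13637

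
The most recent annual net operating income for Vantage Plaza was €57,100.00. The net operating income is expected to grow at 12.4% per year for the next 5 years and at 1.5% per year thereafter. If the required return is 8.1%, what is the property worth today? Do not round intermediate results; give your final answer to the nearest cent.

D_1 = 64180.40000
D_2 = 72138.76960
D_3 = 81083.97703
D_4 = 91138.39018
D_5 = 102439.55056
Terminal value at year 5: TV = D_5×(1+g_2)/(r−g_2) = 103976.14382/0.066 = 1575396.11853
P_0 = D_1/(1+r)^1 + D_2/(1+r)^2 + D_3/(1+r)^3 + D_4/(1+r)^4 + D_5/(1+r)^5 + TV/(1+r)^5
    = 59371.32285 + 61732.99434 + 64188.60836 + 66741.90176 + 69396.76001 + 1067238.05172 = 1388669.63904

€1388669.64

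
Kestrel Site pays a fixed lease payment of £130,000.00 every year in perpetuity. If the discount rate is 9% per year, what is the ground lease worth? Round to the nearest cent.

£1444444.44

Level perpetuity: PV = C / r = £130,000.00 / 0.09 = £1,444,444.44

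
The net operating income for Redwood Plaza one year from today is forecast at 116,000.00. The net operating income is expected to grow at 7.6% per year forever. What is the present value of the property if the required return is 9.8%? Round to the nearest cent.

5272727.27

Growing perpetuity: P = D₁ / (r − g) = 116,000.0000 / (0.098 − 0.076) = 5,272,727.27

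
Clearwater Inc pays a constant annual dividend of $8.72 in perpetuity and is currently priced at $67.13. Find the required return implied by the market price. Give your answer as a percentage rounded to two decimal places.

12.99%

P = C/r ⇒ r = C/P = $8.72/$67.13 = 0.129897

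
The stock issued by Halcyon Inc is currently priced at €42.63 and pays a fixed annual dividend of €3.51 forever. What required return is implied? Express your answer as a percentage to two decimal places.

P = C/r ⇒ r = C/P = €3.51/€42.63 = 0.082336

8.23%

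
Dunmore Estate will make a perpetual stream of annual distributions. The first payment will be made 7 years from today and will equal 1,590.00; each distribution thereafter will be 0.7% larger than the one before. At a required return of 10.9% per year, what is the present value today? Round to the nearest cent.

Value at end of year 6: C₁ / (r − g) = 1,590.00 / (0.109 − 0.007) = 15,588.2353
Discount to today: PV = 15,588.2353 / (1 + 0.109)^6 = 15,588.2353 / 1.860327 = 8,379.30

8379.30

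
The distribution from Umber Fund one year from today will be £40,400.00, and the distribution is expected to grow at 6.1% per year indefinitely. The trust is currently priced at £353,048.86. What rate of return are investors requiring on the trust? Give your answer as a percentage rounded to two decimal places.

17.54%

P = D₁/(r − g) ⇒ r = D₁/P + g = £40,400.0000/£353,048.86 + 0.061 = 0.114432 + 0.061 = 0.175432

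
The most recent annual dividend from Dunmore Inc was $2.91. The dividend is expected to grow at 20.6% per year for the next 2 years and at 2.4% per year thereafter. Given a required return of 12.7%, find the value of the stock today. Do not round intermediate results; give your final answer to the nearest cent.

$39.57

D_1 = 3.50946
D_2 = 4.23241
Terminal value at year 2: TV = D_2×(1+g_2)/(r−g_2) = 4.33399/0.103 = 42.07754
P_0 = D_1/(1+r)^1 + D_2/(1+r)^2 + TV/(1+r)^2
    = 3.11398 + 3.33227 + 33.12856 = 39.57481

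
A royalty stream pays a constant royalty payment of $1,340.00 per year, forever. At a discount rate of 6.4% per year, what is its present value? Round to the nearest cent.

$20937.50

Level perpetuity: PV = C / r = $1,340.00 / 0.064 = $20,937.50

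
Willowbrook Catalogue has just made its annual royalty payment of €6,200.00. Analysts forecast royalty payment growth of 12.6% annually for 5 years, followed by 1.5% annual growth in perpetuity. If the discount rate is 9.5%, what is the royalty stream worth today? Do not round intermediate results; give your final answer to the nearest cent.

D_1 = 6981.20000
D_2 = 7860.83120
D_3 = 8851.29593
D_4 = 9966.55922
D_5 = 11222.34568
Terminal value at year 5: TV = D_5×(1+g_2)/(r−g_2) = 11390.68087/0.08 = 142383.51082
P_0 = D_1/(1+r)^1 + D_2/(1+r)^2 + D_3/(1+r)^3 + D_4/(1+r)^4 + D_5/(1+r)^5 + TV/(1+r)^5
    = 6375.52511 + 6556.01943 + 6741.62364 + 6932.48239 + 7128.74445 + 90445.94515 = 124180.34016

€124180.34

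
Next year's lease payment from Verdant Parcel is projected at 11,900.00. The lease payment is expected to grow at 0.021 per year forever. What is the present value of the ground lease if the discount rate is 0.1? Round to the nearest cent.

Growing perpetuity: P = D₁ / (r − g) = 11,900.0000 / (0.1 − 0.021) = 150,632.91

150632.91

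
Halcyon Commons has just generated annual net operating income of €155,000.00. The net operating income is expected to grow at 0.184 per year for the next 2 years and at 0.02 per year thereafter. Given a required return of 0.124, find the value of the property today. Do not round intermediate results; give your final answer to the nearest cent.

D_1 = 183520.00000
D_2 = 217287.68000
Terminal value at year 2: TV = D_2×(1+g_2)/(r−g_2) = 221633.43360/0.104 = 2131090.70769
P_0 = D_1/(1+r)^1 + D_2/(1+r)^2 + TV/(1+r)^2
    = 163274.02135 + 171989.71644 + 1686822.21895 = 2022085.95675

€2022085.96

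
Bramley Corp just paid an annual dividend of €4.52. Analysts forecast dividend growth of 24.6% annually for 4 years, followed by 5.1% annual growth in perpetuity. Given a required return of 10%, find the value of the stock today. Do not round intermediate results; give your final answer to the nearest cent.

D_1 = 5.63192
D_2 = 7.01737
D_3 = 8.74365
D_4 = 10.89458
Terminal value at year 4: TV = D_4×(1+g_2)/(r−g_2) = 11.45021/0.049 = 233.67768
P_0 = D_1/(1+r)^1 + D_2/(1+r)^2 + D_3/(1+r)^3 + D_4/(1+r)^4 + TV/(1+r)^4
    = 5.11993 + 5.79948 + 6.56923 + 7.44115 + 159.60500 = 184.53479

€184.53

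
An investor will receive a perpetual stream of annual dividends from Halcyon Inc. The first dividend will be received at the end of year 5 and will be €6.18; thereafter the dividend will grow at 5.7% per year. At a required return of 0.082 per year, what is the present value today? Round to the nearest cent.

Value at end of year 4: C₁ / (r − g) = €6.18 / (0.082 − 0.057) = €247.2000
Discount to today: PV = €247.2000 / (1 + 0.082)^4 = €247.2000 / 1.370595 = €180.36

€180.36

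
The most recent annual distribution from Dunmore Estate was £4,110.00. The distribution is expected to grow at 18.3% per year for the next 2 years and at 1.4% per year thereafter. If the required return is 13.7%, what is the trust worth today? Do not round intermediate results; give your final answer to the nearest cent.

£45405.05

D_1 = 4862.13000
D_2 = 5751.89979
Terminal value at year 2: TV = D_2×(1+g_2)/(r−g_2) = 5832.42639/0.123 = 47418.10071
P_0 = D_1/(1+r)^1 + D_2/(1+r)^2 + TV/(1+r)^2
    = 4276.27968 + 4449.28660 + 36679.48466 = 45405.05095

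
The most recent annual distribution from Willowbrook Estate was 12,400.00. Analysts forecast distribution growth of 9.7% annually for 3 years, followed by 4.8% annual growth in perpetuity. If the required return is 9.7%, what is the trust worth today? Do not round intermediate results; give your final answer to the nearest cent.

D_1 = 13602.80000
D_2 = 14922.27160
D_3 = 16369.73195
Terminal value at year 3: TV = D_3×(1+g_2)/(r−g_2) = 17155.47908/0.049 = 350111.81793
P_0 = D_1/(1+r)^1 + D_2/(1+r)^2 + D_3/(1+r)^3 + TV/(1+r)^3
    = 12400.00000 + 12400.00000 + 12400.00000 + 265208.16327 = 302408.16327

302408.16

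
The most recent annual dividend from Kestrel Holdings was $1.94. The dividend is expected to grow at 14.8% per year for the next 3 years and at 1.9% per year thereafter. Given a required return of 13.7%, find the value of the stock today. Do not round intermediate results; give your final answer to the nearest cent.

D_1 = 2.22712
D_2 = 2.55673
D_3 = 2.93513
Terminal value at year 3: TV = D_3×(1+g_2)/(r−g_2) = 2.99090/0.118 = 25.34659
P_0 = D_1/(1+r)^1 + D_2/(1+r)^2 + D_3/(1+r)^3 + TV/(1+r)^3
    = 1.95877 + 1.97772 + 1.99685 + 17.24401 = 23.17735

$23.18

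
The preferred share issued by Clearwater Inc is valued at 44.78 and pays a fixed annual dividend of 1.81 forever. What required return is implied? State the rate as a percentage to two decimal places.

4.04%

P = C/r ⇒ r = C/P = 1.81/44.78 = 0.040420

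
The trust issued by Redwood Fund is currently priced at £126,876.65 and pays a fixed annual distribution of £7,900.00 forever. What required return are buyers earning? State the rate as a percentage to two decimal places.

6.23%

P = C/r ⇒ r = C/P = £7,900.00/£126,876.65 = 0.062265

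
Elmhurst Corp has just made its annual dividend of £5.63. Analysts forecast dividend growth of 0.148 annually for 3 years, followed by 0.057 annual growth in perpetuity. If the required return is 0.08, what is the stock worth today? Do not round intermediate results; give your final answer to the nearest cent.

D_1 = 6.46324
D_2 = 7.41980
D_3 = 8.51793
Terminal value at year 3: TV = D_3×(1+g_2)/(r−g_2) = 9.00345/0.023 = 391.45443
P_0 = D_1/(1+r)^1 + D_2/(1+r)^2 + D_3/(1+r)^3 + TV/(1+r)^3
    = 5.98448 + 6.36128 + 6.76181 + 310.74915 = 329.85672

£329.86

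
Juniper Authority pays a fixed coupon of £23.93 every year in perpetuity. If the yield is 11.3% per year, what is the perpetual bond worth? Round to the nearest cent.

Level perpetuity: PV = C / r = £23.93 / 0.113 = £211.77

£211.77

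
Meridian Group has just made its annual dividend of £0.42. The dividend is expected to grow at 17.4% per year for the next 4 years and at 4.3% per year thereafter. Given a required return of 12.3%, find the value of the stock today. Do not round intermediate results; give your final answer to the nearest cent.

£8.42

D_1 = 0.49308
D_2 = 0.57888
D_3 = 0.67960
D_4 = 0.79785
Terminal value at year 4: TV = D_4×(1+g_2)/(r−g_2) = 0.83216/0.08 = 10.40198
P_0 = D_1/(1+r)^1 + D_2/(1+r)^2 + D_3/(1+r)^3 + D_4/(1+r)^4 + TV/(1+r)^4
    = 0.43907 + 0.45901 + 0.47986 + 0.50165 + 6.54029 = 8.41989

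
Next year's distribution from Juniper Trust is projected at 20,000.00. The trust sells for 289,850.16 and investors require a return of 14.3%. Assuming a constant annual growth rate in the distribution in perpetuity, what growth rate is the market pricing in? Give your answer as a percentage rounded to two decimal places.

7.40%

P = D₁/(r−g) ⇒ g = r − D₁/P = 0.143 − 20,000.00/289,850.16 = 0.073999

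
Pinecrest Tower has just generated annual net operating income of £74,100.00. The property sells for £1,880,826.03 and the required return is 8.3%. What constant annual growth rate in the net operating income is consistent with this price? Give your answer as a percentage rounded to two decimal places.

4.19%

P = D₀(1+g)/(r−g) ⇒ P(r−g) = D₀(1+g) ⇒ g(P+D₀) = P·r − D₀
g = (P·r − D₀)/(P + D₀) = (£1,880,826.03×0.083 − £74,100.00) / (£1,880,826.03 + £74,100.00) = 0.041950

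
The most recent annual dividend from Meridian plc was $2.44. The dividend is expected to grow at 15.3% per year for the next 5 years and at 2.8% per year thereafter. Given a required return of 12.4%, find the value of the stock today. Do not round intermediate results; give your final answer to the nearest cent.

$42.85

D_1 = 2.81332
D_2 = 3.24376
D_3 = 3.74005
D_4 = 4.31228
D_5 = 4.97206
Terminal value at year 5: TV = D_5×(1+g_2)/(r−g_2) = 5.11128/0.096 = 53.24248
P_0 = D_1/(1+r)^1 + D_2/(1+r)^2 + D_3/(1+r)^3 + D_4/(1+r)^4 + D_5/(1+r)^5 + TV/(1+r)^5
    = 2.50295 + 2.56753 + 2.63378 + 2.70173 + 2.77144 + 29.67746 = 42.85488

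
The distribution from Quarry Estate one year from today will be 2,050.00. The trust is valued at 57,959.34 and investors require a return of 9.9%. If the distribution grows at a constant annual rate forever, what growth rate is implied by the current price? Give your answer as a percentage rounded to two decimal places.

P = D₁/(r−g) ⇒ g = r − D₁/P = 0.099 − 2,050.00/57,959.34 = 0.063630

6.36%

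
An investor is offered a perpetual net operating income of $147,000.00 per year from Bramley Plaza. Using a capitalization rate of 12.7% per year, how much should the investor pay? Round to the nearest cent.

$1157480.31

Level perpetuity: PV = C / r = $147,000.00 / 0.127 = $1,157,480.31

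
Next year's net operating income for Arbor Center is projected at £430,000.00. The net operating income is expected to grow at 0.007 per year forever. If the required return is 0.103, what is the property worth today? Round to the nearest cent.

Growing perpetuity: P = D₁ / (r − g) = £430,000.0000 / (0.103 − 0.007) = £4,479,166.67

£4479166.67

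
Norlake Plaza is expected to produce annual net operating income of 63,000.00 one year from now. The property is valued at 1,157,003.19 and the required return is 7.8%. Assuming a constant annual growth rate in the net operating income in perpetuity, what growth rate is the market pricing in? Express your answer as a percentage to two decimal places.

2.35%

P = D₁/(r−g) ⇒ g = r − D₁/P = 0.078 − 63,000.00/1,157,003.19 = 0.023549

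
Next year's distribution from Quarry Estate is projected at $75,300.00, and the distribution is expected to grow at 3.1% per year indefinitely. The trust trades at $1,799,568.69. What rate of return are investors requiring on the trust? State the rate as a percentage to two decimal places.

P = D₁/(r − g) ⇒ r = D₁/P + g = $75,300.0000/$1,799,568.69 + 0.031 = 0.041843 + 0.031 = 0.072843

7.28%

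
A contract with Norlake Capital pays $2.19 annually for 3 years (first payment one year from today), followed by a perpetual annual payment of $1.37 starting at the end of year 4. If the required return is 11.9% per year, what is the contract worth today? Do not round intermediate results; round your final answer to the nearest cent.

PV of 3-year annuity: $2.19 × [1 − (1+0.119)^−3] / 0.119 = 5.26906
Perpetuity value at year 3: $1.37 / 0.119 = 11.51261
PV of perpetuity: 11.51261 / (1+0.119)^3 = 8.21643
Total PV = 5.26906 + 8.21643 = 13.48550

$13.49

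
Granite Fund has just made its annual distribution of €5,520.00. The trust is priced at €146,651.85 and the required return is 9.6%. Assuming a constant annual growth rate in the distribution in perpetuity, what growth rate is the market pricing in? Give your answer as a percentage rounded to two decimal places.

P = D₀(1+g)/(r−g) ⇒ P(r−g) = D₀(1+g) ⇒ g(P+D₀) = P·r − D₀
g = (P·r − D₀)/(P + D₀) = (€146,651.85×0.096 − €5,520.00) / (€146,651.85 + €5,520.00) = 0.056243

5.62%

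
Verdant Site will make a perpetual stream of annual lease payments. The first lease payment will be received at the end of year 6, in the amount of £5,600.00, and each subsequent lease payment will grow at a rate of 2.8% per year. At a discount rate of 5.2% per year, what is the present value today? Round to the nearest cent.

£181091.51

Value at end of year 5: C₁ / (r − g) = £5,600.00 / (0.052 − 0.028) = £233,333.3333
Discount to today: PV = £233,333.3333 / (1 + 0.052)^5 = £233,333.3333 / 1.288483 = £181,091.51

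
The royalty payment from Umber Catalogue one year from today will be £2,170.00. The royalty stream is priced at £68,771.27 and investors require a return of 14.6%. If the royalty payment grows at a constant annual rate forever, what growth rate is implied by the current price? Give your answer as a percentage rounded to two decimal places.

P = D₁/(r−g) ⇒ g = r − D₁/P = 0.146 − £2,170.00/£68,771.27 = 0.114446

11.44%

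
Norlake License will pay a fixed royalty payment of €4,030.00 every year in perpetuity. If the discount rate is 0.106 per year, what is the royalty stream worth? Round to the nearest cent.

€38018.87

Level perpetuity: PV = C / r = €4,030.00 / 0.106 = €38,018.87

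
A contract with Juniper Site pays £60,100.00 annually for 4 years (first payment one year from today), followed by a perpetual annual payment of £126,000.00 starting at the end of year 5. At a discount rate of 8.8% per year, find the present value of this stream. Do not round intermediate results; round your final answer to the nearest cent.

PV of 4-year annuity: £60,100.00 × [1 − (1+0.088)^−4] / 0.088 = 195564.98978
Perpetuity value at year 4: £126,000.00 / 0.088 = 1431818.18182
PV of perpetuity: 1431818.18182 / (1+0.088)^4 = 1021815.04185
Total PV = 195564.98978 + 1021815.04185 = 1217380.03163

£1217380.03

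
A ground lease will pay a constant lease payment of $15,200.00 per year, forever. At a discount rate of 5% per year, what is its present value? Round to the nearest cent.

$304000.00

Level perpetuity: PV = C / r = $15,200.00 / 0.05 = $304,000.00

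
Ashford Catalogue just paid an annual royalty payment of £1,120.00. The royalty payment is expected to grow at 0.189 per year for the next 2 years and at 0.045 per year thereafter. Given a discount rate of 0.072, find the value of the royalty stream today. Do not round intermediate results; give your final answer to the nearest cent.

£55946.76

D_1 = 1331.68000
D_2 = 1583.36752
Terminal value at year 2: TV = D_2×(1+g_2)/(r−g_2) = 1654.61906/0.027 = 61282.18735
P_0 = D_1/(1+r)^1 + D_2/(1+r)^2 + TV/(1+r)^2
    = 1242.23881 + 1377.81897 + 53326.69733 = 55946.75511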